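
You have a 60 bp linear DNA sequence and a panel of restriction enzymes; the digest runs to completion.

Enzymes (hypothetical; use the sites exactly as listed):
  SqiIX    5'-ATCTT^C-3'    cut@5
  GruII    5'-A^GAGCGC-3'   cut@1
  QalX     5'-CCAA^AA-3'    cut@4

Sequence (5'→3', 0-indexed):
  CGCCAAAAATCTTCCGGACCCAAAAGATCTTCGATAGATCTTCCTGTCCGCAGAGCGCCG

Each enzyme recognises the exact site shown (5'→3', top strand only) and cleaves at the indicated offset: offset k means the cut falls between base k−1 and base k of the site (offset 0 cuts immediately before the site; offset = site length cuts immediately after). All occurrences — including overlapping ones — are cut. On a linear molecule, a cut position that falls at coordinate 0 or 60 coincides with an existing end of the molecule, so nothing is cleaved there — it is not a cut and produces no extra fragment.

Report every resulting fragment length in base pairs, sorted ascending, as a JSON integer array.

Scan for sites:
  SqiIX ATCTTC/5: at [8, 26, 37] ⇒ [13, 31, 42]
  GruII AGAGCGC/1: at [51] ⇒ [52]
  QalX CCAAAA/4: at [2, 19] ⇒ [6, 23]

All cut coordinates (distinct, sorted): [6, 13, 23, 31, 42, 52]

Fragment lengths:
  [0,6): 6 bp
  [6,13): 7 bp
  [13,23): 10 bp
  [23,31): 8 bp
  [31,42): 11 bp
  [42,52): 10 bp
  [52,60): 8 bp

[6,7,8,8,10,10,11]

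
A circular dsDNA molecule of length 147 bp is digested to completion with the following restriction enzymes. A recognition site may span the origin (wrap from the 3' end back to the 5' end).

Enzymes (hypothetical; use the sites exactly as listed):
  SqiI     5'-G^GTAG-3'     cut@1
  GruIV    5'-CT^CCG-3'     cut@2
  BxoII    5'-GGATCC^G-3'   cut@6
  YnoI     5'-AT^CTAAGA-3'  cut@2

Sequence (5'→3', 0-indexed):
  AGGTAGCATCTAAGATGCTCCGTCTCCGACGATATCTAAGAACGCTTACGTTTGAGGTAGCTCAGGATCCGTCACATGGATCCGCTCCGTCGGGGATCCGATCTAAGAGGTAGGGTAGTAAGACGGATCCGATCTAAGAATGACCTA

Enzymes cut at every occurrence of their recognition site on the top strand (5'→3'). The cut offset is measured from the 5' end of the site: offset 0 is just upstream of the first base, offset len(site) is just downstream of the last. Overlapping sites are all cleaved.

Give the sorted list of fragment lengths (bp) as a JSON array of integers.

[3,3,3,5,6,7,7,10,10,13,13,14,16,16,21]

Per-enzyme occurrences:
  SqiI GGTAG/1: at [1, 55, 108, 113] ⇒ [2, 56, 109, 114]
  GruIV CTCCG/2: at [17, 23, 84] ⇒ [19, 25, 86]
  BxoII GGATCCG/6: at [64, 77, 93, 124] ⇒ [70, 83, 99, 130]
  YnoI ATCTAAGA/2: at [7, 33, 100, 131] ⇒ [9, 35, 102, 133]

Pooled cuts: [2, 9, 19, 25, 35, 56, 70, 83, 86, 99, 102, 109, 114, 130, 133]

Fragment lengths:
  2→9: 7 bp
  9→19: 10 bp
  19→25: 6 bp
  25→35: 10 bp
  35→56: 21 bp
  56→70: 14 bp
  70→83: 13 bp
  83→86: 3 bp
  86→99: 13 bp
  99→102: 3 bp
  102→109: 7 bp
  109→114: 5 bp
  114→130: 16 bp
  130→133: 3 bp
  133→2 (wrap): 147-133+2 = 16 bp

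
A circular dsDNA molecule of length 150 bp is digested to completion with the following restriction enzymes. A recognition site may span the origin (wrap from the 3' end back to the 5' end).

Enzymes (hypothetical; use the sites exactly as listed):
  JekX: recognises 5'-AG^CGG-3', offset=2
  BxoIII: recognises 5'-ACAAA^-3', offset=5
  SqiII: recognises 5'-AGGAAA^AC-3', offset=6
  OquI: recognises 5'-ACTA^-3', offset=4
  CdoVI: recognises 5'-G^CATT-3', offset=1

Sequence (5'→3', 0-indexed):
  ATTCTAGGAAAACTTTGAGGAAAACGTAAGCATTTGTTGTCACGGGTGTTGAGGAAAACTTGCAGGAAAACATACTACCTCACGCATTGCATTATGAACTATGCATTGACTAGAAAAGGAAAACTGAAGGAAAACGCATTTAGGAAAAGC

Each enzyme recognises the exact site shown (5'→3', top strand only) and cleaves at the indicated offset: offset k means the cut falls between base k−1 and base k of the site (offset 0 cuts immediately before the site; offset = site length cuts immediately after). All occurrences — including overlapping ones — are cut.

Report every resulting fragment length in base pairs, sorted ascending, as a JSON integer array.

[2,3,5,7,7,8,9,10,11,12,12,12,12,13,27]

Site scan:
  JekX (AGCGG, off=2): no sites
  BxoIII (ACAAA, off=5): no sites
  SqiII AGGAAAAC/6: at [5, 17, 51, 63, 116, 127] ⇒ [11, 23, 57, 69, 122, 133]
  OquI ACTA/4: at [73, 97, 108] ⇒ [77, 101, 112]
  CdoVI GCATT/1: at [29, 83, 88, 102, 135, 148] ⇒ [30, 84, 89, 103, 136, 149]

Pooled cuts: [11, 23, 30, 57, 69, 77, 84, 89, 101, 103, 112, 122, 133, 136, 149]

Fragment lengths:
  11→23: 12 bp
  23→30: 7 bp
  30→57: 27 bp
  57→69: 12 bp
  69→77: 8 bp
  77→84: 7 bp
  84→89: 5 bp
  89→101: 12 bp
  101→103: 2 bp
  103→112: 9 bp
  112→122: 10 bp
  122→133: 11 bp
  133→136: 3 bp
  136→149: 13 bp
  149→11 (wrap): 150-149+11 = 12 bp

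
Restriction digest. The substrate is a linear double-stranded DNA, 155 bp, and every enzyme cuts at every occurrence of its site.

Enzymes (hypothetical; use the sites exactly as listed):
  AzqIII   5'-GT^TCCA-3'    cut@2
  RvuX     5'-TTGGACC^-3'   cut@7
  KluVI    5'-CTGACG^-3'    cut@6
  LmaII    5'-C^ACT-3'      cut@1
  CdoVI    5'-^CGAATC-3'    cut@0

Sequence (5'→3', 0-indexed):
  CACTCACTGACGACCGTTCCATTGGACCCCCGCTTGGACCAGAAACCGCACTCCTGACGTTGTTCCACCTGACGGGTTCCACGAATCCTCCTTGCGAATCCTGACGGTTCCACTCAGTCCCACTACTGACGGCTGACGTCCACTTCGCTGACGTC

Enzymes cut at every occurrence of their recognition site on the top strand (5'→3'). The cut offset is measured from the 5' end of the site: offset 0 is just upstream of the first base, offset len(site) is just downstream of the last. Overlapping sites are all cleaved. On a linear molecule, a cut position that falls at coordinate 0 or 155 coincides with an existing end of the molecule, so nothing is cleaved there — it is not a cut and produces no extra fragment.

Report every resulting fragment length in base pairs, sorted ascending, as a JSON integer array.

Site scan:
  AzqIII GTTCCA/2: at [15, 61, 75, 106] ⇒ [17, 63, 77, 108]
  RvuX TTGGACC/7: at [21, 33] ⇒ [28, 40]
  KluVI CTGACG/6: at [6, 53, 68, 100, 125, 132, 147] ⇒ [12, 59, 74, 106, 131, 138, 153]
  LmaII CACT/1: at [0, 4, 48, 110, 120, 140] ⇒ [1, 5, 49, 111, 121, 141]
  CdoVI CGAATC/0: at [81, 94] ⇒ [81, 94]

Pooled cuts: [1, 5, 12, 17, 28, 40, 49, 59, 63, 74, 77, 81, 94, 106, 108, 111, 121, 131, 138, 141, 153]

Fragments:
  [0,1): 1 bp
  [1,5): 4 bp
  [5,12): 7 bp
  [12,17): 5 bp
  [17,28): 11 bp
  [28,40): 12 bp
  [40,49): 9 bp
  [49,59): 10 bp
  [59,63): 4 bp
  [63,74): 11 bp
  [74,77): 3 bp
  [77,81): 4 bp
  [81,94): 13 bp
  [94,106): 12 bp
  [106,108): 2 bp
  [108,111): 3 bp
  [111,121): 10 bp
  [121,131): 10 bp
  [131,138): 7 bp
  [138,141): 3 bp
  [141,153): 12 bp
  [153,155): 2 bp

[1,2,2,3,3,3,4,4,4,5,7,7,9,10,10,10,11,11,12,12,12,13]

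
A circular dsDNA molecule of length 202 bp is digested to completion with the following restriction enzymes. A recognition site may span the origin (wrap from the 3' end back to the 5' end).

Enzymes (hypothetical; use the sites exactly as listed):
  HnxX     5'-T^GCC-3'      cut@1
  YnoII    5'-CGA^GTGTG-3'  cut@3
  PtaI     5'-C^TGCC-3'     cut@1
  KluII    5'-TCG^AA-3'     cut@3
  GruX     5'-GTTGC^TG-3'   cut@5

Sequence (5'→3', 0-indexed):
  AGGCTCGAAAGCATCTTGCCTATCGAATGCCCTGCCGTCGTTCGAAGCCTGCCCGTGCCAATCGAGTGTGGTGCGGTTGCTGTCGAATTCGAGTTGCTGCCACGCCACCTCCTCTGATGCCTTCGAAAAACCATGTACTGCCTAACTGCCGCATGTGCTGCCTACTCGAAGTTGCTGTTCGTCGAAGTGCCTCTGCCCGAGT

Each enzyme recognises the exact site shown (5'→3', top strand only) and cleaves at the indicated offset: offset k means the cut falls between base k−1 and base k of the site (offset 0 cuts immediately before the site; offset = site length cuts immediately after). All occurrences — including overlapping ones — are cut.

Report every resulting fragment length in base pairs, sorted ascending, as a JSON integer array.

Per-enzyme occurrences:
  HnxX (TGCC, off=1): starts [16, 27, 32, 49, 55, 97, 117, 138, 146, 158, 187, 193] → cuts [17, 28, 33, 50, 56, 98, 118, 139, 147, 159, 188, 194]
  YnoII (CGAGTGTG, off=3): starts [62] → cuts [65]
  PtaI (CTGCC, off=1): starts [31, 48, 96, 137, 145, 157, 192] → cuts [32, 49, 97, 138, 146, 158, 193]
  KluII (TCGAA, off=3): starts [4, 22, 41, 82, 122, 165, 181] → cuts [7, 25, 44, 85, 125, 168, 184]
  GruX (GTTGCTG, off=5): starts [75, 92, 170] → cuts [80, 97, 175]

Pooled cuts: [7, 17, 25, 28, 32, 33, 44, 49, 50, 56, 65, 80, 85, 97, 98, 118, 125, 138, 139, 146, 147, 158, 159, 168, 175, 184, 188, 193, 194]

Fragment lengths:
  7→17: 10 bp
  17→25: 8 bp
  25→28: 3 bp
  28→32: 4 bp
  32→33: 1 bp
  33→44: 11 bp
  44→49: 5 bp
  49→50: 1 bp
  50→56: 6 bp
  56→65: 9 bp
  65→80: 15 bp
  80→85: 5 bp
  85→97: 12 bp
  97→98: 1 bp
  98→118: 20 bp
  118→125: 7 bp
  125→138: 13 bp
  138→139: 1 bp
  139→146: 7 bp
  146→147: 1 bp
  147→158: 11 bp
  158→159: 1 bp
  159→168: 9 bp
  168→175: 7 bp
  175→184: 9 bp
  184→188: 4 bp
  188→193: 5 bp
  193→194: 1 bp
  194→7 (wrap): 202-194+7 = 15 bp

[1,1,1,1,1,1,1,3,4,4,5,5,5,6,7,7,7,8,9,9,9,10,11,11,12,13,15,15,20]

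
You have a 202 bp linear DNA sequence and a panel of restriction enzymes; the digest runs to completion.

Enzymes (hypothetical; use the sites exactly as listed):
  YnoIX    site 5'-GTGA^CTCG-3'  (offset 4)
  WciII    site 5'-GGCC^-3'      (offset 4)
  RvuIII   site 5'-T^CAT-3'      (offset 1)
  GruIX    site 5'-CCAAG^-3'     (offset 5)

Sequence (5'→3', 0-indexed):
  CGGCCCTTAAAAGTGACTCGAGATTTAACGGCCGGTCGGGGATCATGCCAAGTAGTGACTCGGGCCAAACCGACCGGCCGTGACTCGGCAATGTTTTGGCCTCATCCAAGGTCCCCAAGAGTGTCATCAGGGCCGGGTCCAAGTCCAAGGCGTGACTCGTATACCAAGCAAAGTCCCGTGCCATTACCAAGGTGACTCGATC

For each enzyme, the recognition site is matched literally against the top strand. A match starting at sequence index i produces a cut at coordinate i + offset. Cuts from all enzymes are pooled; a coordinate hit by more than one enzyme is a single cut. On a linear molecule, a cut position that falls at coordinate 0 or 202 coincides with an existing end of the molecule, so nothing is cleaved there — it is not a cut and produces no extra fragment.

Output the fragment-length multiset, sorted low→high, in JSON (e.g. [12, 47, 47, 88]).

[1,4,4,5,5,6,6,6,7,8,8,9,9,9,10,10,11,13,13,17,18,23]

Scan for sites:
  YnoIX (GTGACTCG, off=4): starts [12, 54, 79, 151, 191] → cuts [16, 58, 83, 155, 195]
  WciII (GGCC, off=4): starts [1, 29, 62, 75, 97, 130] → cuts [5, 33, 66, 79, 101, 134]
  RvuIII (TCAT, off=1): starts [42, 101, 123] → cuts [43, 102, 124]
  GruIX (CCAAG, off=5): starts [47, 105, 114, 138, 144, 163, 186] → cuts [52, 110, 119, 143, 149, 168, 191]

Pooled cuts: [5, 16, 33, 43, 52, 58, 66, 79, 83, 101, 102, 110, 119, 124, 134, 143, 149, 155, 168, 191, 195]

Fragments:
  [0,5): 5 bp
  [5,16): 11 bp
  [16,33): 17 bp
  [33,43): 10 bp
  [43,52): 9 bp
  [52,58): 6 bp
  [58,66): 8 bp
  [66,79): 13 bp
  [79,83): 4 bp
  [83,101): 18 bp
  [101,102): 1 bp
  [102,110): 8 bp
  [110,119): 9 bp
  [119,124): 5 bp
  [124,134): 10 bp
  [134,143): 9 bp
  [143,149): 6 bp
  [149,155): 6 bp
  [155,168): 13 bp
  [168,191): 23 bp
  [191,195): 4 bp
  [195,202): 7 bp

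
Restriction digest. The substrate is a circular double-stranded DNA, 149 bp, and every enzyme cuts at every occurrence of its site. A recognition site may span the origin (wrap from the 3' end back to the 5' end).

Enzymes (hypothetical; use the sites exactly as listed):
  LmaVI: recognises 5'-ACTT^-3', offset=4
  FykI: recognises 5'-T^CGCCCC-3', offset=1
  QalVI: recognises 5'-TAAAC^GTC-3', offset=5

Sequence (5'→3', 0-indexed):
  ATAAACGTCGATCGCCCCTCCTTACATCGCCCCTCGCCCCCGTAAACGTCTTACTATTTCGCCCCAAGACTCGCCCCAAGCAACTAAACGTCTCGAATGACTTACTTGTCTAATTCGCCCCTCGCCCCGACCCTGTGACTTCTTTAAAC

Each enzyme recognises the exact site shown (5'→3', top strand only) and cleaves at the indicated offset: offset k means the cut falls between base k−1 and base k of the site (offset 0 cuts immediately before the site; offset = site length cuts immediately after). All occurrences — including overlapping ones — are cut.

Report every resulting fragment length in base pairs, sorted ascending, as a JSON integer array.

[4,6,7,7,8,12,12,13,14,14,15,18,19]

Site scan:
  LmaVI (ACTT, off=4): starts [99, 103, 137] → cuts [103, 107, 141]
  FykI (TCGCCCC, off=1): starts [11, 26, 33, 58, 70, 114, 121] → cuts [12, 27, 34, 59, 71, 115, 122]
  QalVI (TAAACGTC, off=5): starts [1, 42, 84] → cuts [6, 47, 89]

Pooled cuts: [6, 12, 27, 34, 47, 59, 71, 89, 103, 107, 115, 122, 141]

Fragment lengths:
  6→12: 6 bp
  12→27: 15 bp
  27→34: 7 bp
  34→47: 13 bp
  47→59: 12 bp
  59→71: 12 bp
  71→89: 18 bp
  89→103: 14 bp
  103→107: 4 bp
  107→115: 8 bp
  115→122: 7 bp
  122→141: 19 bp
  141→6 (wrap): 149-141+6 = 14 bp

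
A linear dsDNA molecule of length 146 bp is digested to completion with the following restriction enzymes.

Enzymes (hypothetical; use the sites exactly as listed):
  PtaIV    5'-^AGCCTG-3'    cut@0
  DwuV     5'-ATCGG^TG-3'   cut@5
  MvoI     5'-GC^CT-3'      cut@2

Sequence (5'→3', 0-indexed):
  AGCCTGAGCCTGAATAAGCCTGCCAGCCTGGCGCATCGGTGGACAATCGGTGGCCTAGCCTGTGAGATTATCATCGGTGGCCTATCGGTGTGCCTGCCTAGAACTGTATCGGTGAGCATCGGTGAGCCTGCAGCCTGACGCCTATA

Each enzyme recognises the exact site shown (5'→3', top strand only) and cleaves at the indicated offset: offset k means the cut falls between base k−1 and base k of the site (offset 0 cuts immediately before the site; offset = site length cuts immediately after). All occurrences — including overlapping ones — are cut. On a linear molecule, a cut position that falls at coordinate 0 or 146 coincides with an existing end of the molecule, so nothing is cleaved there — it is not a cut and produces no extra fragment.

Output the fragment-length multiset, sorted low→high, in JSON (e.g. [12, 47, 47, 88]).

[2,2,3,3,3,3,3,3,3,3,4,4,4,4,5,5,5,7,7,7,10,11,12,15,18]

Site scan:
  PtaIV AGCCTG/0: at [0, 6, 16, 24, 56, 124, 131] ⇒ [6, 16, 24, 56, 124, 131] (position 0 is a terminus of the linear molecule — no cut)
  DwuV ATCGGTG/5: at [34, 45, 72, 83, 107, 117] ⇒ [39, 50, 77, 88, 112, 122]
  MvoI GCCT/2: at [1, 7, 17, 25, 52, 57, 79, 91, 95, 125, 132, 139] ⇒ [3, 9, 19, 27, 54, 59, 81, 93, 97, 127, 134, 141]

Pooled cuts: [3, 6, 9, 16, 19, 24, 27, 39, 50, 54, 56, 59, 77, 81, 88, 93, 97, 112, 122, 124, 127, 131, 134, 141]

Fragment lengths:
  [0,3): 3 bp
  [3,6): 3 bp
  [6,9): 3 bp
  [9,16): 7 bp
  [16,19): 3 bp
  [19,24): 5 bp
  [24,27): 3 bp
  [27,39): 12 bp
  [39,50): 11 bp
  [50,54): 4 bp
  [54,56): 2 bp
  [56,59): 3 bp
  [59,77): 18 bp
  [77,81): 4 bp
  [81,88): 7 bp
  [88,93): 5 bp
  [93,97): 4 bp
  [97,112): 15 bp
  [112,122): 10 bp
  [122,124): 2 bp
  [124,127): 3 bp
  [127,131): 4 bp
  [131,134): 3 bp
  [134,141): 7 bp
  [141,146): 5 bp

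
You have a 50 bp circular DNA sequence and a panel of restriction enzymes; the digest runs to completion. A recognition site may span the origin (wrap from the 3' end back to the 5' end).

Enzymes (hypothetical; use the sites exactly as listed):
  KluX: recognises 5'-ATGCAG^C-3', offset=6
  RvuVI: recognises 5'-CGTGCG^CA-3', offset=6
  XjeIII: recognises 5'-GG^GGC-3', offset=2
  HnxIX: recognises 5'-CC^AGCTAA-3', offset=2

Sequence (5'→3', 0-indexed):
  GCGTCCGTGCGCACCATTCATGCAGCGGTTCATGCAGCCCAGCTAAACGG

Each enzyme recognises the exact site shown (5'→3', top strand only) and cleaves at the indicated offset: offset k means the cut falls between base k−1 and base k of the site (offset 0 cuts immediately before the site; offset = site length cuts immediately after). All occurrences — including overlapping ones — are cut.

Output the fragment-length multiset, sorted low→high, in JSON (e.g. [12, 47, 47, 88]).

Scan for sites:
  KluX ATGCAGC/6: at [19, 31] ⇒ [25, 37]
  RvuVI CGTGCGCA/6: at [5] ⇒ [11]
  XjeIII (GGGGC, off=2): no sites
  HnxIX CCAGCTAA/2: at [38] ⇒ [40]

Pooled cuts: [11, 25, 37, 40]

Fragments:
  11→25: 14 bp
  25→37: 12 bp
  37→40: 3 bp
  40→11 (wrap): 50-40+11 = 21 bp

[3,12,14,21]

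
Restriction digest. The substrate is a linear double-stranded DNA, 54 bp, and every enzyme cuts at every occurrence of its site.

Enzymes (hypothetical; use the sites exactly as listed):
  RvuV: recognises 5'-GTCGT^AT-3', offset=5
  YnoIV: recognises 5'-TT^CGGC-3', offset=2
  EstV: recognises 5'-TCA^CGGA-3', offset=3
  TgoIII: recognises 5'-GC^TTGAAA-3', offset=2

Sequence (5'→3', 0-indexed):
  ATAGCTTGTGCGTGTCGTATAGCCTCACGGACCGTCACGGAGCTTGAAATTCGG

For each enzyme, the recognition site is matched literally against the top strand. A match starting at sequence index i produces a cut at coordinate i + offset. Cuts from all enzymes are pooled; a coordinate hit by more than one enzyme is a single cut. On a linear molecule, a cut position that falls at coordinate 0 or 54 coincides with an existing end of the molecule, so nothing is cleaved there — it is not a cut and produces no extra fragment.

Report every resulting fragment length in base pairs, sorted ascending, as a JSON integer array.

Scan for sites:
  RvuV GTCGTAT/5: at [13] ⇒ [18]
  YnoIV (TTCGGC, off=2): no sites
  EstV TCACGGA/3: at [24, 34] ⇒ [27, 37]
  TgoIII GCTTGAAA/2: at [41] ⇒ [43]

All cut coordinates (distinct, sorted): [18, 27, 37, 43]

Fragment lengths:
  [0,18): 18 bp
  [18,27): 9 bp
  [27,37): 10 bp
  [37,43): 6 bp
  [43,54): 11 bp

[6,9,10,11,18]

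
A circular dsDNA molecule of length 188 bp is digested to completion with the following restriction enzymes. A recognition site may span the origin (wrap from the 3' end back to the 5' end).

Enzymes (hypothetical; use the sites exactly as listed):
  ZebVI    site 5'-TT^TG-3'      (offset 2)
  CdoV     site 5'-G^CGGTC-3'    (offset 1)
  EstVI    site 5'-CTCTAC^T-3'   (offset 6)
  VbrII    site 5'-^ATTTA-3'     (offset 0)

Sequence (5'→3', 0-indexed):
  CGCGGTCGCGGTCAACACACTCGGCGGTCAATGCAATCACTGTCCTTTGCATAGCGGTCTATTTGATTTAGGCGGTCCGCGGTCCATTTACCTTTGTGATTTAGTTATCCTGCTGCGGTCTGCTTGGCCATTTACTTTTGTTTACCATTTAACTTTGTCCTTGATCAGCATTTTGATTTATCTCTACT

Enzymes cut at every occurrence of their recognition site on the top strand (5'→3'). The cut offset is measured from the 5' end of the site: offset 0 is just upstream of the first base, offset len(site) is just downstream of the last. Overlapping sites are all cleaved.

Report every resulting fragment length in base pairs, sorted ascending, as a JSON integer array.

Scan for sites:
  ZebVI (TTTG, off=2): starts [45, 61, 92, 136, 153, 171] → cuts [47, 63, 94, 138, 155, 173]
  CdoV (GCGGTC, off=1): starts [1, 7, 23, 53, 71, 78, 114] → cuts [2, 8, 24, 54, 72, 79, 115]
  EstVI (CTCTACT, off=6): starts [181] → cuts [187]
  VbrII (ATTTA, off=0): starts [65, 85, 98, 129, 146, 175] → cuts [65, 85, 98, 129, 146, 175]

Pooled cuts: [2, 8, 24, 47, 54, 63, 65, 72, 79, 85, 94, 98, 115, 129, 138, 146, 155, 173, 175, 187]

Fragment lengths:
  2→8: 6 bp
  8→24: 16 bp
  24→47: 23 bp
  47→54: 7 bp
  54→63: 9 bp
  63→65: 2 bp
  65→72: 7 bp
  72→79: 7 bp
  79→85: 6 bp
  85→94: 9 bp
  94→98: 4 bp
  98→115: 17 bp
  115→129: 14 bp
  129→138: 9 bp
  138→146: 8 bp
  146→155: 9 bp
  155→173: 18 bp
  173→175: 2 bp
  175→187: 12 bp
  187→2 (wrap): 188-187+2 = 3 bp

[2,2,3,4,6,6,7,7,7,8,9,9,9,9,12,14,16,17,18,23]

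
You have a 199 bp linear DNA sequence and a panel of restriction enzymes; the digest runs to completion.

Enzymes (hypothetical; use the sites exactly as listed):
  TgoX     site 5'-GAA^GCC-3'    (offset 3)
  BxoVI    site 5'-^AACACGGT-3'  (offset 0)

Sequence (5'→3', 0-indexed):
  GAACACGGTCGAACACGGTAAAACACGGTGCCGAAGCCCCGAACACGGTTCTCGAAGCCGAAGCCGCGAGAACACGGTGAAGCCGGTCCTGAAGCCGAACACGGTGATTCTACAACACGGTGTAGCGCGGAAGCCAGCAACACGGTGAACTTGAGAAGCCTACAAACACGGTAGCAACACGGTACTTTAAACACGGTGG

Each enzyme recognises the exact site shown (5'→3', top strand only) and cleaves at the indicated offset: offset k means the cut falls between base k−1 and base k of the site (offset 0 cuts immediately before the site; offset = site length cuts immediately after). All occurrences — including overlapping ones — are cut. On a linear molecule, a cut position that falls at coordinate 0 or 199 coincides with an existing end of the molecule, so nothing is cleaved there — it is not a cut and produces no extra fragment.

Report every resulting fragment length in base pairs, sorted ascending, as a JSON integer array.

[1,4,6,6,6,7,8,10,10,10,11,11,12,14,14,15,16,19,19]

Scan for sites:
  TgoX (GAAGCC, off=3): starts [32, 53, 59, 78, 90, 129, 154] → cuts [35, 56, 62, 81, 93, 132, 157]
  BxoVI (AACACGGT, off=0): starts [1, 11, 21, 41, 70, 97, 113, 138, 164, 175, 189] → cuts [1, 11, 21, 41, 70, 97, 113, 138, 164, 175, 189]

All cut coordinates (distinct, sorted): [1, 11, 21, 35, 41, 56, 62, 70, 81, 93, 97, 113, 132, 138, 157, 164, 175, 189]

Fragment lengths:
  [0,1): 1 bp
  [1,11): 10 bp
  [11,21): 10 bp
  [21,35): 14 bp
  [35,41): 6 bp
  [41,56): 15 bp
  [56,62): 6 bp
  [62,70): 8 bp
  [70,81): 11 bp
  [81,93): 12 bp
  [93,97): 4 bp
  [97,113): 16 bp
  [113,132): 19 bp
  [132,138): 6 bp
  [138,157): 19 bp
  [157,164): 7 bp
  [164,175): 11 bp
  [175,189): 14 bp
  [189,199): 10 bp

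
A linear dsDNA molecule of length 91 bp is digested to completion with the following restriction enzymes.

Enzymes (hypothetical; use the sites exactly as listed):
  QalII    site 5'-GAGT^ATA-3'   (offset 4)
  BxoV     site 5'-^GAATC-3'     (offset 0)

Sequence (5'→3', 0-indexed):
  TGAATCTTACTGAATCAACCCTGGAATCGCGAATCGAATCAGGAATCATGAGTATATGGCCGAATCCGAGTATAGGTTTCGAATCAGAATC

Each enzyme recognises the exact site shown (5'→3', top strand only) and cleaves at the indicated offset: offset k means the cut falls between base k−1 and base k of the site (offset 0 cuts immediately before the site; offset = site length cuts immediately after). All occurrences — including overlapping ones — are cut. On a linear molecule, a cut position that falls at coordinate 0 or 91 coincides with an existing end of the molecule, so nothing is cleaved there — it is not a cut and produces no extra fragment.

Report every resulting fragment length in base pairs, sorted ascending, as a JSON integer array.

[1,5,5,6,7,7,8,9,10,10,11,12]

Per-enzyme occurrences:
  QalII (GAGTATA, off=4): starts [49, 67] → cuts [53, 71]
  BxoV (GAATC, off=0): starts [1, 11, 23, 30, 35, 42, 61, 80, 86] → cuts [1, 11, 23, 30, 35, 42, 61, 80, 86]

Pooled cuts: [1, 11, 23, 30, 35, 42, 53, 61, 71, 80, 86]

Fragment lengths:
  [0,1): 1 bp
  [1,11): 10 bp
  [11,23): 12 bp
  [23,30): 7 bp
  [30,35): 5 bp
  [35,42): 7 bp
  [42,53): 11 bp
  [53,61): 8 bp
  [61,71): 10 bp
  [71,80): 9 bp
  [80,86): 6 bp
  [86,91): 5 bp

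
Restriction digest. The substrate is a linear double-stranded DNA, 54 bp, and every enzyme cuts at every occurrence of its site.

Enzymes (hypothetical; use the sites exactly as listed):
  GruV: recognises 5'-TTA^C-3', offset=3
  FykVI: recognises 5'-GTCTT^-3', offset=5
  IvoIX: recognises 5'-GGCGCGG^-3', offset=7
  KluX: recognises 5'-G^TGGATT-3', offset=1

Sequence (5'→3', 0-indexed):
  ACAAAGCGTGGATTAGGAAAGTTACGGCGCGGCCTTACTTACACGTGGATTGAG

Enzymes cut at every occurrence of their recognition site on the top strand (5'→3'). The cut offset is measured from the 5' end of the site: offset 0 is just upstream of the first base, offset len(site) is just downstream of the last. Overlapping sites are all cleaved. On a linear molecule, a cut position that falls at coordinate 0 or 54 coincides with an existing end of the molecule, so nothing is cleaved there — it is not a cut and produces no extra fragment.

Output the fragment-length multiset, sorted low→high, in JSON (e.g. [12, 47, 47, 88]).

[4,4,5,8,8,9,16]

Scan for sites:
  GruV TTAC/3: at [21, 34, 38] ⇒ [24, 37, 41]
  FykVI (GTCTT, off=5): no sites
  IvoIX GGCGCGG/7: at [25] ⇒ [32]
  KluX GTGGATT/1: at [7, 44] ⇒ [8, 45]

All cut coordinates (distinct, sorted): [8, 24, 32, 37, 41, 45]

Fragments:
  [0,8): 8 bp
  [8,24): 16 bp
  [24,32): 8 bp
  [32,37): 5 bp
  [37,41): 4 bp
  [41,45): 4 bp
  [45,54): 9 bp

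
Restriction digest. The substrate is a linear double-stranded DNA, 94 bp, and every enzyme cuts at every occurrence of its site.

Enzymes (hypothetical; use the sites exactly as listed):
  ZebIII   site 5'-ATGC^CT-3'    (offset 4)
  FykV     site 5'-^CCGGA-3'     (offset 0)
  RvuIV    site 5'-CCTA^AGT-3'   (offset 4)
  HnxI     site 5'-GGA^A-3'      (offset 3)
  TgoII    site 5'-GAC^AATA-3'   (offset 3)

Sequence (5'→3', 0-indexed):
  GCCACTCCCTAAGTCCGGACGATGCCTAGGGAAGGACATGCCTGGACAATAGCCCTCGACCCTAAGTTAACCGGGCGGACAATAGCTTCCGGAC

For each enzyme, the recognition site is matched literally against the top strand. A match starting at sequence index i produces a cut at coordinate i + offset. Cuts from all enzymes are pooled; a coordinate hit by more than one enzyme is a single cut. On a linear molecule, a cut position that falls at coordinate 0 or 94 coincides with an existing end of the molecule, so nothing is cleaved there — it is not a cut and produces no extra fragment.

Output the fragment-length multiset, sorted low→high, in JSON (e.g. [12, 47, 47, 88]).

Site scan:
  ZebIII (ATGCCT, off=4): starts [21, 37] → cuts [25, 41]
  FykV (CCGGA, off=0): starts [14, 88] → cuts [14, 88]
  RvuIV (CCTAAGT, off=4): starts [7, 60] → cuts [11, 64]
  HnxI (GGAA, off=3): starts [29] → cuts [32]
  TgoII (GACAATA, off=3): starts [44, 77] → cuts [47, 80]

All cut coordinates (distinct, sorted): [11, 14, 25, 32, 41, 47, 64, 80, 88]

Fragments:
  [0,11): 11 bp
  [11,14): 3 bp
  [14,25): 11 bp
  [25,32): 7 bp
  [32,41): 9 bp
  [41,47): 6 bp
  [47,64): 17 bp
  [64,80): 16 bp
  [80,88): 8 bp
  [88,94): 6 bp

[3,6,6,7,8,9,11,11,16,17]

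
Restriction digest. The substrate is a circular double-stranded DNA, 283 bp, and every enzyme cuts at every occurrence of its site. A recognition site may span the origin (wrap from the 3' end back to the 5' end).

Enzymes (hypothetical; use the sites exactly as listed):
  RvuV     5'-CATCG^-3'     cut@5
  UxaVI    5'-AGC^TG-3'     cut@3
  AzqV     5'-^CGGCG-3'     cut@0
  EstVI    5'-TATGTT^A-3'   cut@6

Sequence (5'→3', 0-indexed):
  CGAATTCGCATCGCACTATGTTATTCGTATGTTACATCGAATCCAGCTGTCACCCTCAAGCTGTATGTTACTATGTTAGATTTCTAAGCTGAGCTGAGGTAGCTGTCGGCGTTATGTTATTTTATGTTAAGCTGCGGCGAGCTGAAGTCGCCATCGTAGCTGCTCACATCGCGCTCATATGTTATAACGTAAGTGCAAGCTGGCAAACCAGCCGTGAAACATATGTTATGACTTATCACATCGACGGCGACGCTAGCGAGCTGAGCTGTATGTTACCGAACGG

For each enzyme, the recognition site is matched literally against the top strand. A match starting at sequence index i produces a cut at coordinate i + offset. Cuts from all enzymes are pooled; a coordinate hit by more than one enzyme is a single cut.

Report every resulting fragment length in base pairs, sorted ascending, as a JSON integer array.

[1,2,3,4,4,5,5,6,6,8,8,8,8,8,9,9,10,11,11,12,12,12,14,14,16,16,17,17,27]

Per-enzyme occurrences:
  RvuV CATCG/5: at [8, 34, 151, 166, 238] ⇒ [13, 39, 156, 171, 243]
  UxaVI AGCTG/3: at [44, 58, 86, 91, 100, 129, 139, 157, 197, 258, 263] ⇒ [47, 61, 89, 94, 103, 132, 142, 160, 200, 261, 266]
  AzqV CGGCG/0: at [106, 134, 244, 280] ⇒ [106, 134, 244, 280]
  EstVI TATGTTA/6: at [16, 27, 63, 71, 112, 122, 177, 221, 268] ⇒ [22, 33, 69, 77, 118, 128, 183, 227, 274]

All cut coordinates (distinct, sorted): [13, 22, 33, 39, 47, 61, 69, 77, 89, 94, 103, 106, 118, 128, 132, 134, 142, 156, 160, 171, 183, 200, 227, 243, 244, 261, 266, 274, 280]

Fragments:
  13→22: 9 bp
  22→33: 11 bp
  33→39: 6 bp
  39→47: 8 bp
  47→61: 14 bp
  61→69: 8 bp
  69→77: 8 bp
  77→89: 12 bp
  89→94: 5 bp
  94→103: 9 bp
  103→106: 3 bp
  106→118: 12 bp
  118→128: 10 bp
  128→132: 4 bp
  132→134: 2 bp
  134→142: 8 bp
  142→156: 14 bp
  156→160: 4 bp
  160→171: 11 bp
  171→183: 12 bp
  183→200: 17 bp
  200→227: 27 bp
  227→243: 16 bp
  243→244: 1 bp
  244→261: 17 bp
  261→266: 5 bp
  266→274: 8 bp
  274→280: 6 bp
  280→13 (wrap): 283-280+13 = 16 bp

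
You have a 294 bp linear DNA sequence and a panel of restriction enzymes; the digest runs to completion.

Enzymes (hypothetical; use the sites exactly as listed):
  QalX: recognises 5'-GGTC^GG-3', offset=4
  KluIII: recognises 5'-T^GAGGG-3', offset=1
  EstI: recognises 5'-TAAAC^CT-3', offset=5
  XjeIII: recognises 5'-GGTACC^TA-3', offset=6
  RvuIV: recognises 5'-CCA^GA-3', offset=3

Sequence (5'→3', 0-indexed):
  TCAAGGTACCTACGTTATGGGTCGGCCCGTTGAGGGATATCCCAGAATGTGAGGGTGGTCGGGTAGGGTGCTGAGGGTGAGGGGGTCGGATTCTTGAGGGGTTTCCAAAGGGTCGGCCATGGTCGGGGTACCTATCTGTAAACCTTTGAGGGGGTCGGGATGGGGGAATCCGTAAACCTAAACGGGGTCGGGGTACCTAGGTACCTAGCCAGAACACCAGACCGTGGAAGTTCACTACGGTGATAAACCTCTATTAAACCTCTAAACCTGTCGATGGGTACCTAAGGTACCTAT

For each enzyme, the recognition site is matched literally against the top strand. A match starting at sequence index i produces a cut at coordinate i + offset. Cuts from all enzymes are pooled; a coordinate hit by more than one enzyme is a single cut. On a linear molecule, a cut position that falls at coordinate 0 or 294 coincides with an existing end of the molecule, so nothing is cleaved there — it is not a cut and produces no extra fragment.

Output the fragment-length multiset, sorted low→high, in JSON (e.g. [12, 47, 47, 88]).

Site scan:
  QalX (GGTCGG, off=4): starts [19, 56, 83, 110, 120, 152, 185] → cuts [23, 60, 87, 114, 124, 156, 189]
  KluIII (TGAGGG, off=1): starts [30, 49, 71, 77, 94, 146] → cuts [31, 50, 72, 78, 95, 147]
  EstI (TAAACCT, off=5): starts [138, 172, 243, 254, 262] → cuts [143, 177, 248, 259, 267]
  XjeIII (GGTACCTA, off=6): starts [4, 126, 191, 199, 276, 285] → cuts [10, 132, 197, 205, 282, 291]
  RvuIV (CCAGA, off=3): starts [41, 208, 216] → cuts [44, 211, 219]

Pooled cuts: [10, 23, 31, 44, 50, 60, 72, 78, 87, 95, 114, 124, 132, 143, 147, 156, 177, 189, 197, 205, 211, 219, 248, 259, 267, 282, 291]

Fragment lengths:
  [0,10): 10 bp
  [10,23): 13 bp
  [23,31): 8 bp
  [31,44): 13 bp
  [44,50): 6 bp
  [50,60): 10 bp
  [60,72): 12 bp
  [72,78): 6 bp
  [78,87): 9 bp
  [87,95): 8 bp
  [95,114): 19 bp
  [114,124): 10 bp
  [124,132): 8 bp
  [132,143): 11 bp
  [143,147): 4 bp
  [147,156): 9 bp
  [156,177): 21 bp
  [177,189): 12 bp
  [189,197): 8 bp
  [197,205): 8 bp
  [205,211): 6 bp
  [211,219): 8 bp
  [219,248): 29 bp
  [248,259): 11 bp
  [259,267): 8 bp
  [267,282): 15 bp
  [282,291): 9 bp
  [291,294): 3 bp

[3,4,6,6,6,8,8,8,8,8,8,8,9,9,9,10,10,10,11,11,12,12,13,13,15,19,21,29]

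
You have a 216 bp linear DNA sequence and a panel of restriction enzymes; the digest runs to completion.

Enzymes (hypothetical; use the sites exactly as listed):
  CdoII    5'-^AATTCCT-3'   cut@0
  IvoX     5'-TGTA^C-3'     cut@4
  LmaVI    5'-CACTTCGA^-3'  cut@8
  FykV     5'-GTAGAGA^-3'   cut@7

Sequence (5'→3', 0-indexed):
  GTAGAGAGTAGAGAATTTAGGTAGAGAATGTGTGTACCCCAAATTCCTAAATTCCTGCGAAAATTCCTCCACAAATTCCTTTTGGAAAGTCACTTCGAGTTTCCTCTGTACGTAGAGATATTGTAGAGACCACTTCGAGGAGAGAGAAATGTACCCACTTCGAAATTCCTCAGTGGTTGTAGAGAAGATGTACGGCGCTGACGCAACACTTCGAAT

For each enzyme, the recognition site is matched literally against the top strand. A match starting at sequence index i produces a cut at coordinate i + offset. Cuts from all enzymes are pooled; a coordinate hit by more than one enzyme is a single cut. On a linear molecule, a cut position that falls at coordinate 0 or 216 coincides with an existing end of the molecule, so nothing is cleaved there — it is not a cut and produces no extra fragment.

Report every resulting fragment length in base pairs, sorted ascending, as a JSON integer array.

[2,5,7,7,7,8,8,9,9,10,11,12,12,12,13,15,22,22,25]

Per-enzyme occurrences:
  CdoII AATTCCT/0: at [41, 49, 61, 73, 163] ⇒ [41, 49, 61, 73, 163]
  IvoX TGTAC/4: at [32, 106, 149, 188] ⇒ [36, 110, 153, 192]
  LmaVI CACTTCGA/8: at [90, 130, 155, 206] ⇒ [98, 138, 163, 214]
  FykV GTAGAGA/7: at [0, 7, 20, 111, 122, 178] ⇒ [7, 14, 27, 118, 129, 185]

All cut coordinates (distinct, sorted): [7, 14, 27, 36, 41, 49, 61, 73, 98, 110, 118, 129, 138, 153, 163, 185, 192, 214]

Fragment lengths:
  [0,7): 7 bp
  [7,14): 7 bp
  [14,27): 13 bp
  [27,36): 9 bp
  [36,41): 5 bp
  [41,49): 8 bp
  [49,61): 12 bp
  [61,73): 12 bp
  [73,98): 25 bp
  [98,110): 12 bp
  [110,118): 8 bp
  [118,129): 11 bp
  [129,138): 9 bp
  [138,153): 15 bp
  [153,163): 10 bp
  [163,185): 22 bp
  [185,192): 7 bp
  [192,214): 22 bp
  [214,216): 2 bp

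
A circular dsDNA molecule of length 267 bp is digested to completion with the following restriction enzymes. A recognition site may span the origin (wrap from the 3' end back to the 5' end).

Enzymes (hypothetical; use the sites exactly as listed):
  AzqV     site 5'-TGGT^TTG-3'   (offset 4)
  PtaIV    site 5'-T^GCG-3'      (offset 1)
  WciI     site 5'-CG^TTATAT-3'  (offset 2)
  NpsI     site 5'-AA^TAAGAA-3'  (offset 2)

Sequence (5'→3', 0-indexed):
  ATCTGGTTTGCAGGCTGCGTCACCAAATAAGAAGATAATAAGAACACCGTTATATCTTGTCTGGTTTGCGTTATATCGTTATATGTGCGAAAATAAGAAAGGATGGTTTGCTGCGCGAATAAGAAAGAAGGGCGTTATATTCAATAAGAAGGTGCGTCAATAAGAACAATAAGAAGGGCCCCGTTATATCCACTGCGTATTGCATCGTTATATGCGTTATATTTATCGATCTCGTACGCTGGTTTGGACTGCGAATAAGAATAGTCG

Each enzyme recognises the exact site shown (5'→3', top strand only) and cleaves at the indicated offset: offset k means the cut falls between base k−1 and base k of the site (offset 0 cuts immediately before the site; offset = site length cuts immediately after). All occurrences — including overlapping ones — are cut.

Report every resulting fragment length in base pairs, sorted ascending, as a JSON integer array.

[2,3,3,5,5,6,7,7,7,7,8,8,9,9,9,10,11,11,11,11,13,14,14,15,16,19,27]

Scan for sites:
  AzqV (TGGTTTG, off=4): starts [3, 61, 103, 239] → cuts [7, 65, 107, 243]
  PtaIV (TGCG, off=1): starts [15, 66, 85, 111, 152, 193, 212, 249] → cuts [16, 67, 86, 112, 153, 194, 213, 250]
  WciI (CGTTATAT, off=2): starts [47, 68, 76, 132, 181, 205, 214] → cuts [49, 70, 78, 134, 183, 207, 216]
  NpsI (AATAAGAA, off=2): starts [25, 36, 91, 117, 142, 158, 167, 253] → cuts [27, 38, 93, 119, 144, 160, 169, 255]

All cut coordinates (distinct, sorted): [7, 16, 27, 38, 49, 65, 67, 70, 78, 86, 93, 107, 112, 119, 134, 144, 153, 160, 169, 183, 194, 207, 213, 216, 243, 250, 255]

Fragments:
  7→16: 9 bp
  16→27: 11 bp
  27→38: 11 bp
  38→49: 11 bp
  49→65: 16 bp
  65→67: 2 bp
  67→70: 3 bp
  70→78: 8 bp
  78→86: 8 bp
  86→93: 7 bp
  93→107: 14 bp
  107→112: 5 bp
  112→119: 7 bp
  119→134: 15 bp
  134→144: 10 bp
  144→153: 9 bp
  153→160: 7 bp
  160→169: 9 bp
  169→183: 14 bp
  183→194: 11 bp
  194→207: 13 bp
  207→213: 6 bp
  213→216: 3 bp
  216→243: 27 bp
  243→250: 7 bp
  250→255: 5 bp
  255→7 (wrap): 267-255+7 = 19 bp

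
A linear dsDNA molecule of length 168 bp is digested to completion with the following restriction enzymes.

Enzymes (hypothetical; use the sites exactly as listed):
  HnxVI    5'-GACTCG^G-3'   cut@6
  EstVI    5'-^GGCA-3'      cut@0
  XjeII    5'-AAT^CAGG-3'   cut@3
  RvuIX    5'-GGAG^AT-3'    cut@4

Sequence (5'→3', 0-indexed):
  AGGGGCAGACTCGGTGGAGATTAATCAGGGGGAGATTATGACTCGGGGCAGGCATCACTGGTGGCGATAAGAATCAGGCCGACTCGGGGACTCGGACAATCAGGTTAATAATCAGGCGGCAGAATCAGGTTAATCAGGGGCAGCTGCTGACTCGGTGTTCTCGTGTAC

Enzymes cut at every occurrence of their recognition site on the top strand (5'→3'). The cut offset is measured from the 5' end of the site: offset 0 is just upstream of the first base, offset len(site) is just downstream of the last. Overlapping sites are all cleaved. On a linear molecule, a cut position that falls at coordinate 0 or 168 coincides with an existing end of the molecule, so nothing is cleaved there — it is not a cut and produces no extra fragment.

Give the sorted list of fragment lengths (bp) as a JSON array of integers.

Scan for sites:
  HnxVI (GACTCGG, off=6): starts [7, 39, 80, 88, 148] → cuts [13, 45, 86, 94, 154]
  EstVI (GGCA, off=0): starts [3, 46, 50, 117, 138] → cuts [3, 46, 50, 117, 138]
  XjeII (AATCAGG, off=3): starts [22, 71, 97, 109, 122, 131] → cuts [25, 74, 100, 112, 125, 134]
  RvuIX (GGAGAT, off=4): starts [15, 30] → cuts [19, 34]

Pooled cuts: [3, 13, 19, 25, 34, 45, 46, 50, 74, 86, 94, 100, 112, 117, 125, 134, 138, 154]

Fragment lengths:
  [0,3): 3 bp
  [3,13): 10 bp
  [13,19): 6 bp
  [19,25): 6 bp
  [25,34): 9 bp
  [34,45): 11 bp
  [45,46): 1 bp
  [46,50): 4 bp
  [50,74): 24 bp
  [74,86): 12 bp
  [86,94): 8 bp
  [94,100): 6 bp
  [100,112): 12 bp
  [112,117): 5 bp
  [117,125): 8 bp
  [125,134): 9 bp
  [134,138): 4 bp
  [138,154): 16 bp
  [154,168): 14 bp

[1,3,4,4,5,6,6,6,8,8,9,9,10,11,12,12,14,16,24]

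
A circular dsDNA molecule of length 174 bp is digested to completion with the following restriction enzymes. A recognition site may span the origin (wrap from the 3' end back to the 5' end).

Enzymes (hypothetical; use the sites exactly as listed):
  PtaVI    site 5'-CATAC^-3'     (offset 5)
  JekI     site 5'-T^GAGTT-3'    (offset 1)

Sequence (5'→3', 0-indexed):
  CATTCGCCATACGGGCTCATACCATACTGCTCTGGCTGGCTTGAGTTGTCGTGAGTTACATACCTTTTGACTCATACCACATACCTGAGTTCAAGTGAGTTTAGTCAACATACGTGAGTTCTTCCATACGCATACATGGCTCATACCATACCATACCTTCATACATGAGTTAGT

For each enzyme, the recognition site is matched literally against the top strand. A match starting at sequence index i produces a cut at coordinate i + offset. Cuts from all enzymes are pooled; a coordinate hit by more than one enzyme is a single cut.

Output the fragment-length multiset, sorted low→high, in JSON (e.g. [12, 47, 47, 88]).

[2,2,2,5,5,5,6,7,8,10,10,10,11,11,14,14,15,17,20]

Scan for sites:
  PtaVI (CATAC, off=5): starts [7, 17, 22, 58, 72, 79, 108, 124, 130, 141, 146, 151, 159] → cuts [12, 22, 27, 63, 77, 84, 113, 129, 135, 146, 151, 156, 164]
  JekI (TGAGTT, off=1): starts [41, 51, 85, 95, 114, 165] → cuts [42, 52, 86, 96, 115, 166]

Pooled cuts: [12, 22, 27, 42, 52, 63, 77, 84, 86, 96, 113, 115, 129, 135, 146, 151, 156, 164, 166]

Fragment lengths:
  12→22: 10 bp
  22→27: 5 bp
  27→42: 15 bp
  42→52: 10 bp
  52→63: 11 bp
  63→77: 14 bp
  77→84: 7 bp
  84→86: 2 bp
  86→96: 10 bp
  96→113: 17 bp
  113→115: 2 bp
  115→129: 14 bp
  129→135: 6 bp
  135→146: 11 bp
  146→151: 5 bp
  151→156: 5 bp
  156→164: 8 bp
  164→166: 2 bp
  166→12 (wrap): 174-166+12 = 20 bp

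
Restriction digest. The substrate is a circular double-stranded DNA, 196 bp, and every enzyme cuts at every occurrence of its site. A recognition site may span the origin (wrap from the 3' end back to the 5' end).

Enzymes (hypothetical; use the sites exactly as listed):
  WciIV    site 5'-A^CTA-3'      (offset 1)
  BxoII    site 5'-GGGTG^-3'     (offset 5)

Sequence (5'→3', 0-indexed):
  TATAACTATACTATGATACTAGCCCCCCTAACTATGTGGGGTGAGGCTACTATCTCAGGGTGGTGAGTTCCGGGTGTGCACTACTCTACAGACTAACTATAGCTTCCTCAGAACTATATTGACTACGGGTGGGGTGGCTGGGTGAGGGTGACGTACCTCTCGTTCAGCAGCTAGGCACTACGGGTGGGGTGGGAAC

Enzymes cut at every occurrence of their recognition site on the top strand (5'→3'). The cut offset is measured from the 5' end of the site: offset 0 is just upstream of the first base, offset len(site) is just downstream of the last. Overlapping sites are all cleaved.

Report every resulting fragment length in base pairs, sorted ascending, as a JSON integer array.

[4,4,4,5,5,5,6,6,6,8,8,9,9,9,12,12,13,13,14,17,27]

Scan for sites:
  WciIV (ACTA, off=1): starts [4, 9, 17, 30, 48, 79, 91, 95, 112, 121, 176, 194] → cuts [5, 10, 18, 31, 49, 80, 92, 96, 113, 122, 177, 195]
  BxoII (GGGTG, off=5): starts [38, 57, 71, 126, 131, 139, 145, 181, 186] → cuts [43, 62, 76, 131, 136, 144, 150, 186, 191]

All cut coordinates (distinct, sorted): [5, 10, 18, 31, 43, 49, 62, 76, 80, 92, 96, 113, 122, 131, 136, 144, 150, 177, 186, 191, 195]

Fragment lengths:
  5→10: 5 bp
  10→18: 8 bp
  18→31: 13 bp
  31→43: 12 bp
  43→49: 6 bp
  49→62: 13 bp
  62→76: 14 bp
  76→80: 4 bp
  80→92: 12 bp
  92→96: 4 bp
  96→113: 17 bp
  113→122: 9 bp
  122→131: 9 bp
  131→136: 5 bp
  136→144: 8 bp
  144→150: 6 bp
  150→177: 27 bp
  177→186: 9 bp
  186→191: 5 bp
  191→195: 4 bp
  195→5 (wrap): 196-195+5 = 6 bp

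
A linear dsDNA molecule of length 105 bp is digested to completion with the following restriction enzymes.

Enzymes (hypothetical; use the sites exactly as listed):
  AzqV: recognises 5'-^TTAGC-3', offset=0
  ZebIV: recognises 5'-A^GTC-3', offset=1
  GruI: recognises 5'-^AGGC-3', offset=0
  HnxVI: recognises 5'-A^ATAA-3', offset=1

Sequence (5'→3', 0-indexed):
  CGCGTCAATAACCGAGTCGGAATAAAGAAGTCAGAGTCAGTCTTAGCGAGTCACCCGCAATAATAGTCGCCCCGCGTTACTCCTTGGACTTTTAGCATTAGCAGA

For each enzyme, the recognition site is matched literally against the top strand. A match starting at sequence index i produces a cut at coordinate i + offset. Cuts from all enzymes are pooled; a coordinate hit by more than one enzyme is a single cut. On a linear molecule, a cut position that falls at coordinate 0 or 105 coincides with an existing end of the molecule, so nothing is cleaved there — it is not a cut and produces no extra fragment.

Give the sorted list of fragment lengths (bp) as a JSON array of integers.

Per-enzyme occurrences:
  AzqV (TTAGC, off=0): starts [42, 91, 97] → cuts [42, 91, 97]
  ZebIV (AGTC, off=1): starts [14, 28, 34, 38, 48, 64] → cuts [15, 29, 35, 39, 49, 65]
  GruI (AGGC, off=0): no sites
  HnxVI (AATAA, off=1): starts [6, 20, 58] → cuts [7, 21, 59]

Pooled cuts: [7, 15, 21, 29, 35, 39, 42, 49, 59, 65, 91, 97]

Fragments:
  [0,7): 7 bp
  [7,15): 8 bp
  [15,21): 6 bp
  [21,29): 8 bp
  [29,35): 6 bp
  [35,39): 4 bp
  [39,42): 3 bp
  [42,49): 7 bp
  [49,59): 10 bp
  [59,65): 6 bp
  [65,91): 26 bp
  [91,97): 6 bp
  [97,105): 8 bp

[3,4,6,6,6,6,7,7,8,8,8,10,26]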